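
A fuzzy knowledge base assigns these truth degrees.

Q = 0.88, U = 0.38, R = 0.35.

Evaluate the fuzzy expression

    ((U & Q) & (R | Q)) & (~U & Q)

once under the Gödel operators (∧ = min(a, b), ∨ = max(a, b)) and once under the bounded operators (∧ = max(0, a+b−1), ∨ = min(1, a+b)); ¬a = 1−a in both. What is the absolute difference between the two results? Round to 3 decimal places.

Under Gödel:
  U & Q = min(a, b) on (0.38, 0.88) = 0.38
  R | Q = max(a, b) on (0.35, 0.88) = 0.88
  (U & Q) & (R | Q) = min(a, b) on (0.38, 0.88) = 0.38
  ~U = 1 − 0.38 = 0.62
  ~U & Q = min(a, b) on (0.62, 0.88) = 0.62
  ((U & Q) & (R | Q)) & (~U & Q) = min(a, b) on (0.38, 0.62) = 0.38
  → value = 0.3800
Under bounded:
  U & Q = max(0, a+b−1) on (0.38, 0.88) = 0.26
  R | Q = min(1, a+b) on (0.35, 0.88) = 1.00
  (U & Q) & (R | Q) = max(0, a+b−1) on (0.26, 1.00) = 0.26
  ~U = 1 − 0.38 = 0.62
  ~U & Q = max(0, a+b−1) on (0.62, 0.88) = 0.50
  ((U & Q) & (R | Q)) & (~U & Q) = max(0, a+b−1) on (0.26, 0.50) = 0.00
  → value = 0.0000
|0.3800 − 0.0000| = 0.380

0.380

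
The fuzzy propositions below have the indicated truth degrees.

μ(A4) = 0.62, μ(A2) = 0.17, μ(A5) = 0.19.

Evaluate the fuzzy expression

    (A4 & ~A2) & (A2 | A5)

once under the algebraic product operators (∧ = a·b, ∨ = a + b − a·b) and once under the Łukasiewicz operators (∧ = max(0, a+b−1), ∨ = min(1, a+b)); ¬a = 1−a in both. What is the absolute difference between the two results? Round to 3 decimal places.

Under algebraic product:
  ~A2 = 1 − 0.1700 = 0.8300
  A4 & ~A2 = a·b on (0.6200, 0.8300) = 0.5146
  A2 | A5 = a + b − a·b on (0.1700, 0.1900) = 0.3277
  (A4 & ~A2) & (A2 | A5) = a·b on (0.5146, 0.3277) = 0.1686
  → value = 0.1686
Under Łukasiewicz:
  ~A2 = 1 − 0.17 = 0.83
  A4 & ~A2 = max(0, a+b−1) on (0.62, 0.83) = 0.45
  A2 | A5 = min(1, a+b) on (0.17, 0.19) = 0.36
  (A4 & ~A2) & (A2 | A5) = max(0, a+b−1) on (0.45, 0.36) = 0.00
  → value = 0.0000
|0.1686 − 0.0000| = 0.169

0.169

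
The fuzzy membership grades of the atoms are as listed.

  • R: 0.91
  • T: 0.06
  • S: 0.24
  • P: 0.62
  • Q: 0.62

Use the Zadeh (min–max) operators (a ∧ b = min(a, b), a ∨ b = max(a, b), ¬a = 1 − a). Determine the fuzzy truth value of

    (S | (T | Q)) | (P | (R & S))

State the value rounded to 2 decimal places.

0.62

T | Q = max(a, b) on (0.06, 0.62) = 0.62
S | (T | Q) = max(a, b) on (0.24, 0.62) = 0.62
R & S = min(a, b) on (0.91, 0.24) = 0.24
P | (R & S) = max(a, b) on (0.62, 0.24) = 0.62
(S | (T | Q)) | (P | (R & S)) = max(a, b) on (0.62, 0.62) = 0.62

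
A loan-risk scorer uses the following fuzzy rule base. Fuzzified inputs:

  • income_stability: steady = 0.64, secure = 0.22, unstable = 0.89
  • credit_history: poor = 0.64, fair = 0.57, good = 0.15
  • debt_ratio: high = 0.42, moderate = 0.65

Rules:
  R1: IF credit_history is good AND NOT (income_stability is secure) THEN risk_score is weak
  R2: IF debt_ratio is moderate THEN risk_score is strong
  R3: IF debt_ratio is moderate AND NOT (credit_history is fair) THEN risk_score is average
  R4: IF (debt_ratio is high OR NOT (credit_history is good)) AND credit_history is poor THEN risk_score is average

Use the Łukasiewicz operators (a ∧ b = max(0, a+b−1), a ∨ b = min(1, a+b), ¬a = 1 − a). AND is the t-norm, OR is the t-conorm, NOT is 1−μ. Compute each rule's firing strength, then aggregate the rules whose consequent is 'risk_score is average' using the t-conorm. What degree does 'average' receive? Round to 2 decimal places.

R1: good=0.15, ¬secure=1−0.22=0.78; AND[max(0, a+b−1)] → w = 0.00
R2: moderate=0.65 → w = 0.65
R3: moderate=0.65, ¬fair=1−0.57=0.43; AND[max(0, a+b−1)] → w = 0.08
R4: (high=0.42 OR ¬good=1−0.15=0.85) = 1.00; AND[max(0, a+b−1)] with poor=0.64 → w = 0.64
Rules with consequent 'average': {R3, R4} → strengths 0.08, 0.64
Aggregate via t-conorm [min(1, a+b)]: 0.72

0.72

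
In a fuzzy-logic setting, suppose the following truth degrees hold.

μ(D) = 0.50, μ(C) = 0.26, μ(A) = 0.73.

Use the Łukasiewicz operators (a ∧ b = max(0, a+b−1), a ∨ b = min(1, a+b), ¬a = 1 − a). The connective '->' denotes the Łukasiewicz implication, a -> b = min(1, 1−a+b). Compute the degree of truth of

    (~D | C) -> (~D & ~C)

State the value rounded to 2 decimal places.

0.48

~D = 1 − 0.50 = 0.50
~D | C = min(1, a+b) on (0.50, 0.26) = 0.76
~D = 1 − 0.50 = 0.50
~C = 1 − 0.26 = 0.74
~D & ~C = max(0, a+b−1) on (0.50, 0.74) = 0.24
(~D | C) -> (~D & ~C)  [Łukasiewicz: min(1, 1−a+b)] with a=0.76, b=0.24 → 0.48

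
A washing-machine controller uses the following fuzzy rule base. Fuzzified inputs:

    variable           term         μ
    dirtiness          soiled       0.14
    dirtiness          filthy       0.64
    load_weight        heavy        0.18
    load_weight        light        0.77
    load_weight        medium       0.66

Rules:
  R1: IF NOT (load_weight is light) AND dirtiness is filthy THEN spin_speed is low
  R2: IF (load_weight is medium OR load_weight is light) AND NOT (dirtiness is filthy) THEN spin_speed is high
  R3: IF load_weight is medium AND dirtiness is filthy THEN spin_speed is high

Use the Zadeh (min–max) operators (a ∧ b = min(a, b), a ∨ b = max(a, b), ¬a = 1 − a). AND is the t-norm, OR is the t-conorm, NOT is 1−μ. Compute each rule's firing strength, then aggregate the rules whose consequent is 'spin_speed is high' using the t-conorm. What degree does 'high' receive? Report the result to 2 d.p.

R1: ¬light=1−0.77=0.23, filthy=0.64; AND[min(a, b)] → w = 0.23
R2: (medium=0.66 OR light=0.77) = 0.77; AND[min(a, b)] with ¬filthy=1−0.64=0.36 → w = 0.36
R3: medium=0.66, filthy=0.64; AND[min(a, b)] → w = 0.64
Rules with consequent 'high': {R2, R3} → strengths 0.36, 0.64
Aggregate via t-conorm [max(a, b)]: 0.64

0.64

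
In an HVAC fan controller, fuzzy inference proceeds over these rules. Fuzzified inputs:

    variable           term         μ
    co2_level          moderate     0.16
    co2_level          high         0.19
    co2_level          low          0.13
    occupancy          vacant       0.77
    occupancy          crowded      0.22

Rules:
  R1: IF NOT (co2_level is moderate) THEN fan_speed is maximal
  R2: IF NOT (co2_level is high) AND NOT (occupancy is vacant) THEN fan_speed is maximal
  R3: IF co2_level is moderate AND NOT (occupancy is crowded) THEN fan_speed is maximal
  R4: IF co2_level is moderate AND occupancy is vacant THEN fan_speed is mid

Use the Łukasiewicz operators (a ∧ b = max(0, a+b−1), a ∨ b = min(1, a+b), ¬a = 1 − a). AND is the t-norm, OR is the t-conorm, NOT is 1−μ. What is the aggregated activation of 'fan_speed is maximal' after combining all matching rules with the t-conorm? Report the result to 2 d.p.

0.88

R1: ¬moderate=1−0.16=0.84 → w = 0.84
R2: ¬high=1−0.19=0.81, ¬vacant=1−0.77=0.23; AND[max(0, a+b−1)] → w = 0.04
R3: moderate=0.16, ¬crowded=1−0.22=0.78; AND[max(0, a+b−1)] → w = 0.00
R4: moderate=0.16, vacant=0.77; AND[max(0, a+b−1)] → w = 0.00
Rules with consequent 'maximal': {R1, R2, R3} → strengths 0.84, 0.04, 0.00
Aggregate via t-conorm [min(1, a+b)]: 0.88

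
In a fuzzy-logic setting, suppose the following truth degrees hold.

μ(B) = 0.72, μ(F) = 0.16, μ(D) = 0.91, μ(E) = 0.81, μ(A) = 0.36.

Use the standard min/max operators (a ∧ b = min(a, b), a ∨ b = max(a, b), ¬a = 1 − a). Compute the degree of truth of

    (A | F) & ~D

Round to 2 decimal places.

A | F = max(a, b) on (0.36, 0.16) = 0.36
~D = 1 − 0.91 = 0.09
(A | F) & ~D = min(a, b) on (0.36, 0.09) = 0.09

0.09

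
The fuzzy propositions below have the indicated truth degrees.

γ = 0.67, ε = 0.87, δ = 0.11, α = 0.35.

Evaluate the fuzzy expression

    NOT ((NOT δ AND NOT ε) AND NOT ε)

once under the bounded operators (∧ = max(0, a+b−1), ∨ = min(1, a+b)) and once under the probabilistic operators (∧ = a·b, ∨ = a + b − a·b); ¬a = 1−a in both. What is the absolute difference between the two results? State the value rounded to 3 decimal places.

Under bounded:
  NOT δ = 1 − 0.11 = 0.89
  NOT ε = 1 − 0.87 = 0.13
  NOT δ AND NOT ε = max(0, a+b−1) on (0.89, 0.13) = 0.02
  NOT ε = 1 − 0.87 = 0.13
  (NOT δ AND NOT ε) AND NOT ε = max(0, a+b−1) on (0.02, 0.13) = 0.00
  NOT ((NOT δ AND NOT ε) AND NOT ε) = 1 − 0.00 = 1.00
  → value = 1.0000
Under probabilistic:
  NOT δ = 1 − 0.1100 = 0.8900
  NOT ε = 1 − 0.8700 = 0.1300
  NOT δ AND NOT ε = a·b on (0.8900, 0.1300) = 0.1157
  NOT ε = 1 − 0.8700 = 0.1300
  (NOT δ AND NOT ε) AND NOT ε = a·b on (0.1157, 0.1300) = 0.0150
  NOT ((NOT δ AND NOT ε) AND NOT ε) = 1 − 0.0150 = 0.9850
  → value = 0.9850
|1.0000 − 0.9850| = 0.015

0.015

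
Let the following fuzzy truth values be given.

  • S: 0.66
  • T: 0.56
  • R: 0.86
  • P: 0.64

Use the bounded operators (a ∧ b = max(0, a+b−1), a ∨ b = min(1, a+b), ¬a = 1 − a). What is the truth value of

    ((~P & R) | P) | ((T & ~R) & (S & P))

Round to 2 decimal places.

0.86

~P = 1 − 0.64 = 0.36
~P & R = max(0, a+b−1) on (0.36, 0.86) = 0.22
(~P & R) | P = min(1, a+b) on (0.22, 0.64) = 0.86
~R = 1 − 0.86 = 0.14
T & ~R = max(0, a+b−1) on (0.56, 0.14) = 0.00
S & P = max(0, a+b−1) on (0.66, 0.64) = 0.30
(T & ~R) & (S & P) = max(0, a+b−1) on (0.00, 0.30) = 0.00
((~P & R) | P) | ((T & ~R) & (S & P)) = min(1, a+b) on (0.86, 0.00) = 0.86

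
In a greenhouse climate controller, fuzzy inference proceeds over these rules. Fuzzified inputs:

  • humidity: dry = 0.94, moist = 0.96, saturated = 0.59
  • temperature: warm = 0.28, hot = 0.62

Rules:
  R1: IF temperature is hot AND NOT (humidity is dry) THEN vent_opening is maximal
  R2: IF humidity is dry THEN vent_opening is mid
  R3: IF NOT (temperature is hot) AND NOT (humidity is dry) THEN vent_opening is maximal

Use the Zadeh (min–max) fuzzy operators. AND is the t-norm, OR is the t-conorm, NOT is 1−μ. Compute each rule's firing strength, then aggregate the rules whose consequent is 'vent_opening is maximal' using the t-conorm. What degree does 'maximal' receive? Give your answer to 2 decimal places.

0.06

R1: hot=0.62, ¬dry=1−0.94=0.06; AND[min(a, b)] → w = 0.06
R2: dry=0.94 → w = 0.94
R3: ¬hot=1−0.62=0.38, ¬dry=1−0.94=0.06; AND[min(a, b)] → w = 0.06
Rules with consequent 'maximal': {R1, R3} → strengths 0.06, 0.06
Aggregate via t-conorm [max(a, b)]: 0.06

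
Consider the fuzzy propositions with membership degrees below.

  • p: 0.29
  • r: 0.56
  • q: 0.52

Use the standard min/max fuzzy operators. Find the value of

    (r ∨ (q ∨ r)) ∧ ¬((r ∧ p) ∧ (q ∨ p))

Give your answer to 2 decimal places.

0.56

q ∨ r = max(a, b) on (0.52, 0.56) = 0.56
r ∨ (q ∨ r) = max(a, b) on (0.56, 0.56) = 0.56
r ∧ p = min(a, b) on (0.56, 0.29) = 0.29
q ∨ p = max(a, b) on (0.52, 0.29) = 0.52
(r ∧ p) ∧ (q ∨ p) = min(a, b) on (0.29, 0.52) = 0.29
¬((r ∧ p) ∧ (q ∨ p)) = 1 − 0.29 = 0.71
(r ∨ (q ∨ r)) ∧ ¬((r ∧ p) ∧ (q ∨ p)) = min(a, b) on (0.56, 0.71) = 0.56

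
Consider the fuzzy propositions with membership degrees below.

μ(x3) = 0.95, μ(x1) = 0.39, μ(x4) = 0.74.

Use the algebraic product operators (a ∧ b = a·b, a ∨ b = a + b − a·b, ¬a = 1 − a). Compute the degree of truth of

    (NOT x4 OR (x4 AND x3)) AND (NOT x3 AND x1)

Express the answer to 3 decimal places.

NOT x4 = 1 − 0.7400 = 0.2600
x4 AND x3 = a·b on (0.7400, 0.9500) = 0.7030
NOT x4 OR (x4 AND x3) = a + b − a·b on (0.2600, 0.7030) = 0.7802
NOT x3 = 1 − 0.9500 = 0.0500
NOT x3 AND x1 = a·b on (0.0500, 0.3900) = 0.0195
(NOT x4 OR (x4 AND x3)) AND (NOT x3 AND x1) = a·b on (0.7802, 0.0195) = 0.0152

0.015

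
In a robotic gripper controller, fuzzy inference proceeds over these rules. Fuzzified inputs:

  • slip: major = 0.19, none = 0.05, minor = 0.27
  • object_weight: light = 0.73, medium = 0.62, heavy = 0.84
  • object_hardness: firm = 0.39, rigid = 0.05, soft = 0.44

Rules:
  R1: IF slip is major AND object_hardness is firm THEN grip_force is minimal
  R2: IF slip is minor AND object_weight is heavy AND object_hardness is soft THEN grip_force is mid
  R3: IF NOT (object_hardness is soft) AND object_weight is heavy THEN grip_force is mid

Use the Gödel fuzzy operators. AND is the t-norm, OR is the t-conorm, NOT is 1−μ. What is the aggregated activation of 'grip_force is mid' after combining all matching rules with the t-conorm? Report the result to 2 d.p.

0.56

R1: major=0.19, firm=0.39; AND[min(a, b)] → w = 0.19
R2: minor=0.27, heavy=0.84, soft=0.44; AND[min(a, b)] → w = 0.27
R3: ¬soft=1−0.44=0.56, heavy=0.84; AND[min(a, b)] → w = 0.56
Rules with consequent 'mid': {R2, R3} → strengths 0.27, 0.56
Aggregate via t-conorm [max(a, b)]: 0.56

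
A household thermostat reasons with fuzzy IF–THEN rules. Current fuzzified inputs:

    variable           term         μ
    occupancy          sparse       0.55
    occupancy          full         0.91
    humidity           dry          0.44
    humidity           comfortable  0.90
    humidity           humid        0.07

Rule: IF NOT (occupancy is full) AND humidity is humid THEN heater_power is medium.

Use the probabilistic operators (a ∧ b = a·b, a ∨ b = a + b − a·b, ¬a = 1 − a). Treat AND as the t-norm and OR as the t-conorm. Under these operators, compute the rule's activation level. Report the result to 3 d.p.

0.006

firing strength: ¬full=1−0.91=0.09, humid=0.07; AND[a·b] → w = 0.0063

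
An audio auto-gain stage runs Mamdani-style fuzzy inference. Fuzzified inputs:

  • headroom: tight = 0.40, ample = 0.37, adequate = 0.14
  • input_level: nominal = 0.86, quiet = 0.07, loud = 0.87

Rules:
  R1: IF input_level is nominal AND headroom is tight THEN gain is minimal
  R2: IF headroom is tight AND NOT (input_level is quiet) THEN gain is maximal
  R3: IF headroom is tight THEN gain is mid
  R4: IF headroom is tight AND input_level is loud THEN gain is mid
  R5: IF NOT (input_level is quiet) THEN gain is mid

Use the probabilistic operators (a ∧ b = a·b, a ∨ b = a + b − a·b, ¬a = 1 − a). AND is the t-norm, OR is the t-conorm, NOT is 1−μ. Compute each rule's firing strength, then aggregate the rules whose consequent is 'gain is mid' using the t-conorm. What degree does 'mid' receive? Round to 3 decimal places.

R1: nominal=0.86, tight=0.40; AND[a·b] → w = 0.3440
R2: tight=0.40, ¬quiet=1−0.07=0.93; AND[a·b] → w = 0.3720
R3: tight=0.40 → w = 0.4000
R4: tight=0.40, loud=0.87; AND[a·b] → w = 0.3480
R5: ¬quiet=1−0.07=0.93 → w = 0.9300
Rules with consequent 'mid': {R3, R4, R5} → strengths 0.4000, 0.3480, 0.9300
Aggregate via t-conorm [a + b − a·b]: 0.9726

0.973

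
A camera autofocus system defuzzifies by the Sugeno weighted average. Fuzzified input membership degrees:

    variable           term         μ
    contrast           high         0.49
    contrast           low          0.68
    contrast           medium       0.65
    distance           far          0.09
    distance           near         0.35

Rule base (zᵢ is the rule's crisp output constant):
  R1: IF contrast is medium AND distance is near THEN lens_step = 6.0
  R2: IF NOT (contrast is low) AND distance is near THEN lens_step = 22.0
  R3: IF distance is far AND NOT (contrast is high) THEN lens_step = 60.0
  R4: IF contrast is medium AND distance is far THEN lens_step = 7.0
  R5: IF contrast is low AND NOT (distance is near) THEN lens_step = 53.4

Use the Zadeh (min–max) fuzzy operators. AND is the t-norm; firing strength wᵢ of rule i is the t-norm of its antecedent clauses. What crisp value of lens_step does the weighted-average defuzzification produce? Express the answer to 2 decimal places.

R1 (z=6.0): medium=0.65, near=0.35; AND[min(a, b)] → w = 0.35
R2 (z=22.0): ¬low=1−0.68=0.32, near=0.35; AND[min(a, b)] → w = 0.32
R3 (z=60.0): far=0.09, ¬high=1−0.49=0.51; AND[min(a, b)] → w = 0.09
R4 (z=7.0): medium=0.65, far=0.09; AND[min(a, b)] → w = 0.09
R5 (z=53.4): low=0.68, ¬near=1−0.35=0.65; AND[min(a, b)] → w = 0.65
Weighted average = (0.35·6.0 + 0.32·22.0 + 0.09·60.0 + 0.09·7.0 + 0.65·53.4) / (0.35 + 0.32 + 0.09 + 0.09 + 0.65)
  = 49.8800 / 1.5000 = 33.25

33.25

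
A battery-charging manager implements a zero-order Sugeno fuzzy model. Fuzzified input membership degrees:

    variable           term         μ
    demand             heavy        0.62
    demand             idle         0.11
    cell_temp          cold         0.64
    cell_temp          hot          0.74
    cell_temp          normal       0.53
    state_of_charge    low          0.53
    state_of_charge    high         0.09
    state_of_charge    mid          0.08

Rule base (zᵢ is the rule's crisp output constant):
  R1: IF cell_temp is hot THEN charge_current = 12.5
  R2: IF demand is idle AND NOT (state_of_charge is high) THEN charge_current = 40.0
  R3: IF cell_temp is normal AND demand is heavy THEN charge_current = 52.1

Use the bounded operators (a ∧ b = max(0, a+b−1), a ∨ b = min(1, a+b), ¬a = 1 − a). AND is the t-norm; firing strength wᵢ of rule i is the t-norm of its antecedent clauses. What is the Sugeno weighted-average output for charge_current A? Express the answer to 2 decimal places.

19.63

R1 (z=12.5): hot=0.74 → w = 0.74
R2 (z=40.0): idle=0.11, ¬high=1−0.09=0.91; AND[max(0, a+b−1)] → w = 0.02
R3 (z=52.1): normal=0.53, heavy=0.62; AND[max(0, a+b−1)] → w = 0.15
Weighted average = (0.74·12.5 + 0.02·40.0 + 0.15·52.1) / (0.74 + 0.02 + 0.15)
  = 17.8650 / 0.9100 = 19.63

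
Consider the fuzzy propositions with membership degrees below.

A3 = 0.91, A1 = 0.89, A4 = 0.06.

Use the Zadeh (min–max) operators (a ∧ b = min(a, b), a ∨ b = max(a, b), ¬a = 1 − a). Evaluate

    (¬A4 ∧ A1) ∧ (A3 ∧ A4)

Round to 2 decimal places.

¬A4 = 1 − 0.06 = 0.94
¬A4 ∧ A1 = min(a, b) on (0.94, 0.89) = 0.89
A3 ∧ A4 = min(a, b) on (0.91, 0.06) = 0.06
(¬A4 ∧ A1) ∧ (A3 ∧ A4) = min(a, b) on (0.89, 0.06) = 0.06

0.06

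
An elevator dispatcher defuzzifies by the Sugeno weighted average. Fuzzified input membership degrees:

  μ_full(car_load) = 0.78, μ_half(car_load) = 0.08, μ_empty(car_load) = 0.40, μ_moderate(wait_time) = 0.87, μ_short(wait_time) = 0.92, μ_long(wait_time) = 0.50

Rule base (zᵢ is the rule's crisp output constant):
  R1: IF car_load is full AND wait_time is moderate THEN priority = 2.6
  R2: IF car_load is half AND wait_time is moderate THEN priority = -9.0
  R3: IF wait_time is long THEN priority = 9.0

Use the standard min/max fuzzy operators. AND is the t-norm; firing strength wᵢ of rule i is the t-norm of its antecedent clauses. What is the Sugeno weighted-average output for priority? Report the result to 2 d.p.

R1 (z=2.6): full=0.78, moderate=0.87; AND[min(a, b)] → w = 0.78
R2 (z=-9.0): half=0.08, moderate=0.87; AND[min(a, b)] → w = 0.08
R3 (z=9.0): long=0.50 → w = 0.50
Weighted average = (0.78·2.6 + 0.08·-9.0 + 0.50·9.0) / (0.78 + 0.08 + 0.50)
  = 5.8080 / 1.3600 = 4.27

4.27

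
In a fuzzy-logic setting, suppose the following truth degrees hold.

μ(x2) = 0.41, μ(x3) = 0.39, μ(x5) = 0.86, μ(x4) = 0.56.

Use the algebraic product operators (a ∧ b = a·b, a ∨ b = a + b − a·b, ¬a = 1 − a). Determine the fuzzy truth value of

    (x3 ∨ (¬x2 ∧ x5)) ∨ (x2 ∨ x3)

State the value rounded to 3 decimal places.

0.892

¬x2 = 1 − 0.4100 = 0.5900
¬x2 ∧ x5 = a·b on (0.5900, 0.8600) = 0.5074
x3 ∨ (¬x2 ∧ x5) = a + b − a·b on (0.3900, 0.5074) = 0.6995
x2 ∨ x3 = a + b − a·b on (0.4100, 0.3900) = 0.6401
(x3 ∨ (¬x2 ∧ x5)) ∨ (x2 ∨ x3) = a + b − a·b on (0.6995, 0.6401) = 0.8919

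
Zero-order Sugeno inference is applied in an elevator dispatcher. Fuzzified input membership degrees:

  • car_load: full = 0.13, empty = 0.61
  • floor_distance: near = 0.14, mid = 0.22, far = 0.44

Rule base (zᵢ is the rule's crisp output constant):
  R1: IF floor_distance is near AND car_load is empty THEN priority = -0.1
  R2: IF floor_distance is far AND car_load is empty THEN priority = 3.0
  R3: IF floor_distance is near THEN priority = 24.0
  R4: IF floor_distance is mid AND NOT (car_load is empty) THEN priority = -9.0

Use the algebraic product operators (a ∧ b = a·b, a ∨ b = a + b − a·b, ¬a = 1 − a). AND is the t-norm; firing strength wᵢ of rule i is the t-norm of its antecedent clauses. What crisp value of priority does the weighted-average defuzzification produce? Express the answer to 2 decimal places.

5.84

R1 (z=-0.1): near=0.14, empty=0.61; AND[a·b] → w = 0.0854
R2 (z=3.0): far=0.44, empty=0.61; AND[a·b] → w = 0.2684
R3 (z=24.0): near=0.14 → w = 0.1400
R4 (z=-9.0): mid=0.22, ¬empty=1−0.61=0.39; AND[a·b] → w = 0.0858
Weighted average = (0.0854·-0.1 + 0.2684·3.0 + 0.1400·24.0 + 0.0858·-9.0) / (0.0854 + 0.2684 + 0.1400 + 0.0858)
  = 3.3845 / 0.5796 = 5.84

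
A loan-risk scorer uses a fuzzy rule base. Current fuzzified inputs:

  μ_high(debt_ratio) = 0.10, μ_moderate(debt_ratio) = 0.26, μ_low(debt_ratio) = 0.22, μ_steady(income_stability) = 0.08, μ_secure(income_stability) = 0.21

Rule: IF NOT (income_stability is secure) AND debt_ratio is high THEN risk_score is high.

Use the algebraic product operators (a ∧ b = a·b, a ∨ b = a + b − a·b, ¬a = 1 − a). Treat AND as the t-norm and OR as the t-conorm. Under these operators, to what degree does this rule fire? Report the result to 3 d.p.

firing strength: ¬secure=1−0.21=0.79, high=0.10; AND[a·b] → w = 0.0790

0.079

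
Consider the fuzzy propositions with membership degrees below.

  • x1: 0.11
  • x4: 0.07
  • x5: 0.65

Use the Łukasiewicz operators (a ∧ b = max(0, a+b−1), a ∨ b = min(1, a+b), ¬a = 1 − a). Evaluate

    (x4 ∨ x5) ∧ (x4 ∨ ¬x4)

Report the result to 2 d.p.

x4 ∨ x5 = min(1, a+b) on (0.07, 0.65) = 0.72
¬x4 = 1 − 0.07 = 0.93
x4 ∨ ¬x4 = min(1, a+b) on (0.07, 0.93) = 1.00
(x4 ∨ x5) ∧ (x4 ∨ ¬x4) = max(0, a+b−1) on (0.72, 1.00) = 0.72

0.72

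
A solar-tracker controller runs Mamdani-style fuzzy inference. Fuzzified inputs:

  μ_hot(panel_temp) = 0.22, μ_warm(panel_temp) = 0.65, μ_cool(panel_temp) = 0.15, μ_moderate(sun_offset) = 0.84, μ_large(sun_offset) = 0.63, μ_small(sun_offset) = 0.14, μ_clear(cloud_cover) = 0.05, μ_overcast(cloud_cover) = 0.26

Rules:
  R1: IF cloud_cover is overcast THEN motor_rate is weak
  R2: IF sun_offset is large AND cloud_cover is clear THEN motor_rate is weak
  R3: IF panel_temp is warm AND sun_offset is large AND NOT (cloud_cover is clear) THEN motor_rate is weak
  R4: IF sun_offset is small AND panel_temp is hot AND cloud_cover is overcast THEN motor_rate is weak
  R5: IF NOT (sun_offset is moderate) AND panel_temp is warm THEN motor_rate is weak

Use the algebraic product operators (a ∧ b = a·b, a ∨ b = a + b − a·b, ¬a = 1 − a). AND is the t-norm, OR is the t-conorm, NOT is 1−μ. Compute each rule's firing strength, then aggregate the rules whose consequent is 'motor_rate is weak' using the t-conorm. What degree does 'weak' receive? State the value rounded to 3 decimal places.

0.611

R1: overcast=0.26 → w = 0.2600
R2: large=0.63, clear=0.05; AND[a·b] → w = 0.0315
R3: warm=0.65, large=0.63, ¬clear=1−0.05=0.95; AND[a·b] → w = 0.3890
R4: small=0.14, hot=0.22, overcast=0.26; AND[a·b] → w = 0.0080
R5: ¬moderate=1−0.84=0.16, warm=0.65; AND[a·b] → w = 0.1040
Rules with consequent 'weak': {R1, R2, R3, R4, R5} → strengths 0.2600, 0.0315, 0.3890, 0.0080, 0.1040
Aggregate via t-conorm [a + b − a·b]: 0.6108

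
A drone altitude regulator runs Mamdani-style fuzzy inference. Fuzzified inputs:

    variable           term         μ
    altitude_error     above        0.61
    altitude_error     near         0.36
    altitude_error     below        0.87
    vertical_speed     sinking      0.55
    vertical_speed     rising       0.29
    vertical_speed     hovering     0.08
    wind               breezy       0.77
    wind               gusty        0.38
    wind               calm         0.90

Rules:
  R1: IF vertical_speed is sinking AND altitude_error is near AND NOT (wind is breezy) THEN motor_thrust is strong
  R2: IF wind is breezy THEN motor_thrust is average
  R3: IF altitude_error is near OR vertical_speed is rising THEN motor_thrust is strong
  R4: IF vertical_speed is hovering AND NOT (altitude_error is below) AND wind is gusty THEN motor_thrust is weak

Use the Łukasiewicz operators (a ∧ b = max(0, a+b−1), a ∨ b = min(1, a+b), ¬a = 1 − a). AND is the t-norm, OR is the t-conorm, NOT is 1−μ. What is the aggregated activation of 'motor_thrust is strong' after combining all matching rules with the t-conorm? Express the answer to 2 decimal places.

0.65

R1: sinking=0.55, near=0.36, ¬breezy=1−0.77=0.23; AND[max(0, a+b−1)] → w = 0.00
R2: breezy=0.77 → w = 0.77
R3: near=0.36, rising=0.29; OR[min(1, a+b)] → w = 0.65
R4: hovering=0.08, ¬below=1−0.87=0.13, gusty=0.38; AND[max(0, a+b−1)] → w = 0.00
Rules with consequent 'strong': {R1, R3} → strengths 0.00, 0.65
Aggregate via t-conorm [min(1, a+b)]: 0.65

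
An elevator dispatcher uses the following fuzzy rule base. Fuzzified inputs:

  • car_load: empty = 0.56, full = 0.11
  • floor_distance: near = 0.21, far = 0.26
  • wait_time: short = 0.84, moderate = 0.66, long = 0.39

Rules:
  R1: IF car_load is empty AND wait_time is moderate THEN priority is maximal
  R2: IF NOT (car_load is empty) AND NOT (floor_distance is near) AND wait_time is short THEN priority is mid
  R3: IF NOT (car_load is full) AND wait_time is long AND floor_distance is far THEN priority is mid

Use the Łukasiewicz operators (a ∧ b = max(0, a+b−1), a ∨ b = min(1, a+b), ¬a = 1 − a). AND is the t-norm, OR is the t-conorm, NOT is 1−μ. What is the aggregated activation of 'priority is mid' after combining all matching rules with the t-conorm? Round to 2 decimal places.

R1: empty=0.56, moderate=0.66; AND[max(0, a+b−1)] → w = 0.22
R2: ¬empty=1−0.56=0.44, ¬near=1−0.21=0.79, short=0.84; AND[max(0, a+b−1)] → w = 0.07
R3: ¬full=1−0.11=0.89, long=0.39, far=0.26; AND[max(0, a+b−1)] → w = 0.00
Rules with consequent 'mid': {R2, R3} → strengths 0.07, 0.00
Aggregate via t-conorm [min(1, a+b)]: 0.07

0.07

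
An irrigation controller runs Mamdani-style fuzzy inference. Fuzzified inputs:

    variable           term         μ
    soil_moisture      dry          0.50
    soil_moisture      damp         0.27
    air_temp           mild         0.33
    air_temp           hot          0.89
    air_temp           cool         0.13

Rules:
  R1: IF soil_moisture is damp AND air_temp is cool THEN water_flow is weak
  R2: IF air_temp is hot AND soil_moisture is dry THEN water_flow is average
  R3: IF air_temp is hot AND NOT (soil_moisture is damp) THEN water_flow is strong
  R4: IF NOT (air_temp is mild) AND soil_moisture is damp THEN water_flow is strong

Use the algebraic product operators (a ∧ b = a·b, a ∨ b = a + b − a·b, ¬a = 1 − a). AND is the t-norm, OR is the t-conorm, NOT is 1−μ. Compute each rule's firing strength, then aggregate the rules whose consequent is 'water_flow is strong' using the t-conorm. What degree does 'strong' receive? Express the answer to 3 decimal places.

0.713

R1: damp=0.27, cool=0.13; AND[a·b] → w = 0.0351
R2: hot=0.89, dry=0.50; AND[a·b] → w = 0.4450
R3: hot=0.89, ¬damp=1−0.27=0.73; AND[a·b] → w = 0.6497
R4: ¬mild=1−0.33=0.67, damp=0.27; AND[a·b] → w = 0.1809
Rules with consequent 'strong': {R3, R4} → strengths 0.6497, 0.1809
Aggregate via t-conorm [a + b − a·b]: 0.7131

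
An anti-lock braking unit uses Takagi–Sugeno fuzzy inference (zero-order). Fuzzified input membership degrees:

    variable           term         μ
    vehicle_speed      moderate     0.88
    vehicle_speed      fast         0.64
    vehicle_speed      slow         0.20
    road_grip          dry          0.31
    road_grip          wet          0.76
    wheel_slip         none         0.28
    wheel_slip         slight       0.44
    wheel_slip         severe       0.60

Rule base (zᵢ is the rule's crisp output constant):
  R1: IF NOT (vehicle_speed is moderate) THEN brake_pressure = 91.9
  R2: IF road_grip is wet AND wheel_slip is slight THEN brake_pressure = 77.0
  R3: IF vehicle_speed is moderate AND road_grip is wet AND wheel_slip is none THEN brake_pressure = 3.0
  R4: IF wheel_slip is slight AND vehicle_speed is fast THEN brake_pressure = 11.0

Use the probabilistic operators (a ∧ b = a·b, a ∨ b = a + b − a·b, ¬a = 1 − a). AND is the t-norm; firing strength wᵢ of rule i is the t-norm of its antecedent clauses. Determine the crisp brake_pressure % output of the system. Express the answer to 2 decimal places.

43.80

R1 (z=91.9): ¬moderate=1−0.88=0.12 → w = 0.1200
R2 (z=77.0): wet=0.76, slight=0.44; AND[a·b] → w = 0.3344
R3 (z=3.0): moderate=0.88, wet=0.76, none=0.28; AND[a·b] → w = 0.1873
R4 (z=11.0): slight=0.44, fast=0.64; AND[a·b] → w = 0.2816
Weighted average = (0.1200·91.9 + 0.3344·77.0 + 0.1873·3.0 + 0.2816·11.0) / (0.1200 + 0.3344 + 0.1873 + 0.2816)
  = 40.4362 / 0.9233 = 43.80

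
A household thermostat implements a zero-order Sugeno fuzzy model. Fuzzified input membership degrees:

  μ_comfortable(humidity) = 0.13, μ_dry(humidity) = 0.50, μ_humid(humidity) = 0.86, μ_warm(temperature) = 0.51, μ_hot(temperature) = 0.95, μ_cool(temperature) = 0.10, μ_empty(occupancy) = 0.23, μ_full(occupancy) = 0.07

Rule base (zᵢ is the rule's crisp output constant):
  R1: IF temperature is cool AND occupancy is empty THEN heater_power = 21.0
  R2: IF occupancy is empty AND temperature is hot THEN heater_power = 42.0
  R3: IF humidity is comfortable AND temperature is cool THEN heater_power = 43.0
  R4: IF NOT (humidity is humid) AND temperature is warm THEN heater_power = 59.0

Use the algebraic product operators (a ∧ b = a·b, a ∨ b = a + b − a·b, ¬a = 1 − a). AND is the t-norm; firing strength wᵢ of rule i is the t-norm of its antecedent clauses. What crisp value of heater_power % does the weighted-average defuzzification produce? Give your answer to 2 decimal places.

44.28

R1 (z=21.0): cool=0.10, empty=0.23; AND[a·b] → w = 0.0230
R2 (z=42.0): empty=0.23, hot=0.95; AND[a·b] → w = 0.2185
R3 (z=43.0): comfortable=0.13, cool=0.10; AND[a·b] → w = 0.0130
R4 (z=59.0): ¬humid=1−0.86=0.14, warm=0.51; AND[a·b] → w = 0.0714
Weighted average = (0.0230·21.0 + 0.2185·42.0 + 0.0130·43.0 + 0.0714·59.0) / (0.0230 + 0.2185 + 0.0130 + 0.0714)
  = 14.4316 / 0.3259 = 44.28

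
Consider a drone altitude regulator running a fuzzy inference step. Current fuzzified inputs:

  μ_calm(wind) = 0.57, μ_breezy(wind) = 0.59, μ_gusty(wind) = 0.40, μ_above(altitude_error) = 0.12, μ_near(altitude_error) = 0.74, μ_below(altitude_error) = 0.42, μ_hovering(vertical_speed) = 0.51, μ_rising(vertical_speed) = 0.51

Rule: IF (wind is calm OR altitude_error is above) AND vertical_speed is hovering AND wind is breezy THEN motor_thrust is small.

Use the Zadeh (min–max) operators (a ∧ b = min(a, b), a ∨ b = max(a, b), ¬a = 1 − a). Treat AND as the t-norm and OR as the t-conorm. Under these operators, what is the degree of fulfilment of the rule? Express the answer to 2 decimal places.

0.51

firing strength: (calm=0.57 OR above=0.12) = 0.57; AND[min(a, b)] with hovering=0.51, breezy=0.59 → w = 0.51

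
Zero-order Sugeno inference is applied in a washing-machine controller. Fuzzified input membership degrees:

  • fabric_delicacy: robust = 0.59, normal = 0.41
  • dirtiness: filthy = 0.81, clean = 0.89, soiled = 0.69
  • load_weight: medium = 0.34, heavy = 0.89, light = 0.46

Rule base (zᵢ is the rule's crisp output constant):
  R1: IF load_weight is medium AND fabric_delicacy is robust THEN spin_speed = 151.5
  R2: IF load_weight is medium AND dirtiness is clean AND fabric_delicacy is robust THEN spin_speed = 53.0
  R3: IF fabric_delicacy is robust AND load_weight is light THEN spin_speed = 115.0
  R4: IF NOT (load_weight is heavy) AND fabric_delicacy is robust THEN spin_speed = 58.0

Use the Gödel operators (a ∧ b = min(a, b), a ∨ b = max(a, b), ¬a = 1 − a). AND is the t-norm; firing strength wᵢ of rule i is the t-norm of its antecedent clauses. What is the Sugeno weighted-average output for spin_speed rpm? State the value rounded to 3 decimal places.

R1 (z=151.5): medium=0.34, robust=0.59; AND[min(a, b)] → w = 0.34
R2 (z=53.0): medium=0.34, clean=0.89, robust=0.59; AND[min(a, b)] → w = 0.34
R3 (z=115.0): robust=0.59, light=0.46; AND[min(a, b)] → w = 0.46
R4 (z=58.0): ¬heavy=1−0.89=0.11, robust=0.59; AND[min(a, b)] → w = 0.11
Weighted average = (0.34·151.5 + 0.34·53.0 + 0.46·115.0 + 0.11·58.0) / (0.34 + 0.34 + 0.46 + 0.11)
  = 128.8100 / 1.2500 = 103.048

103.048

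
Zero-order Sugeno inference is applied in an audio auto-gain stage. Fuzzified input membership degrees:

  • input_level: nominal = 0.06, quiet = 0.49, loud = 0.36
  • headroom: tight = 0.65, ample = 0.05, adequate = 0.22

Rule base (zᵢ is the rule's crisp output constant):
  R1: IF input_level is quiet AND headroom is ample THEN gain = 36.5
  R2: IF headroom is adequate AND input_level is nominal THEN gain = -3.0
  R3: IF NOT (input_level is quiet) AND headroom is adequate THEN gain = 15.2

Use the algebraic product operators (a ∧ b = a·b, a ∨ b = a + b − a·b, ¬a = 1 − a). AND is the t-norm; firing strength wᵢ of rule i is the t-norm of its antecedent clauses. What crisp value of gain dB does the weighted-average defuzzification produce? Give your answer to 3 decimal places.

17.079

R1 (z=36.5): quiet=0.49, ample=0.05; AND[a·b] → w = 0.0245
R2 (z=-3.0): adequate=0.22, nominal=0.06; AND[a·b] → w = 0.0132
R3 (z=15.2): ¬quiet=1−0.49=0.51, adequate=0.22; AND[a·b] → w = 0.1122
Weighted average = (0.0245·36.5 + 0.0132·-3.0 + 0.1122·15.2) / (0.0245 + 0.0132 + 0.1122)
  = 2.5601 / 0.1499 = 17.079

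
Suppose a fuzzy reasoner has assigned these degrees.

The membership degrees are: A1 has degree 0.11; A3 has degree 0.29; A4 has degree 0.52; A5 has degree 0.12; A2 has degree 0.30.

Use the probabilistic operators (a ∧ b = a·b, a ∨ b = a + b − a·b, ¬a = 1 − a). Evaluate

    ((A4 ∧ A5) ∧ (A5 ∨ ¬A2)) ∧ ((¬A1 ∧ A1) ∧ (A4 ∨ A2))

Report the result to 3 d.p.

A4 ∧ A5 = a·b on (0.5200, 0.1200) = 0.0624
¬A2 = 1 − 0.3000 = 0.7000
A5 ∨ ¬A2 = a + b − a·b on (0.1200, 0.7000) = 0.7360
(A4 ∧ A5) ∧ (A5 ∨ ¬A2) = a·b on (0.0624, 0.7360) = 0.0459
¬A1 = 1 − 0.1100 = 0.8900
¬A1 ∧ A1 = a·b on (0.8900, 0.1100) = 0.0979
A4 ∨ A2 = a + b − a·b on (0.5200, 0.3000) = 0.6640
(¬A1 ∧ A1) ∧ (A4 ∨ A2) = a·b on (0.0979, 0.6640) = 0.0650
((A4 ∧ A5) ∧ (A5 ∨ ¬A2)) ∧ ((¬A1 ∧ A1) ∧ (A4 ∨ A2)) = a·b on (0.0459, 0.0650) = 0.0030

0.003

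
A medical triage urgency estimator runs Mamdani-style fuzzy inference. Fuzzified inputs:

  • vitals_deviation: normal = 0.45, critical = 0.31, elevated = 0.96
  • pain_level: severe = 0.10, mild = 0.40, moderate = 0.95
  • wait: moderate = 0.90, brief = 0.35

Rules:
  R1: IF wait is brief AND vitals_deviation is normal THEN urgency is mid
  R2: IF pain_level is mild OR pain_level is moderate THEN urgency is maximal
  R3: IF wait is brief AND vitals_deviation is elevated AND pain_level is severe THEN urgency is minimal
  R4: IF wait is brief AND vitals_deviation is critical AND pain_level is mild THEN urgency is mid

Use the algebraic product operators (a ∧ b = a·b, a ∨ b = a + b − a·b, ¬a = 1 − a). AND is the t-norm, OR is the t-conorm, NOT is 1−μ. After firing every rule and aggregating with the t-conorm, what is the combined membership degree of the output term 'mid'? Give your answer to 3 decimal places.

R1: brief=0.35, normal=0.45; AND[a·b] → w = 0.1575
R2: mild=0.40, moderate=0.95; OR[a + b − a·b] → w = 0.9700
R3: brief=0.35, elevated=0.96, severe=0.10; AND[a·b] → w = 0.0336
R4: brief=0.35, critical=0.31, mild=0.40; AND[a·b] → w = 0.0434
Rules with consequent 'mid': {R1, R4} → strengths 0.1575, 0.0434
Aggregate via t-conorm [a + b − a·b]: 0.1941

0.194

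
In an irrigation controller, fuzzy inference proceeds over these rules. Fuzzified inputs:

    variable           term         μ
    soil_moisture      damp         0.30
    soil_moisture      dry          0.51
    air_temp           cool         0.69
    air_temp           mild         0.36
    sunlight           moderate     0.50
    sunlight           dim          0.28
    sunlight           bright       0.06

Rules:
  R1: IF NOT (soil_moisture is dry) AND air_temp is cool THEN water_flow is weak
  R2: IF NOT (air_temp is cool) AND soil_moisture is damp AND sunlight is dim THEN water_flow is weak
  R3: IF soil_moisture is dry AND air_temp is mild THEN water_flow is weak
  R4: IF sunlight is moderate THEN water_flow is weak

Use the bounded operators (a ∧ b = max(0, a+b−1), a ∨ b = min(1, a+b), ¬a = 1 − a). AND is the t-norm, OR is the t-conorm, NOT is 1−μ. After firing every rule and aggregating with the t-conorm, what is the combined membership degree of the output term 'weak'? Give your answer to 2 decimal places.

0.68

R1: ¬dry=1−0.51=0.49, cool=0.69; AND[max(0, a+b−1)] → w = 0.18
R2: ¬cool=1−0.69=0.31, damp=0.30, dim=0.28; AND[max(0, a+b−1)] → w = 0.00
R3: dry=0.51, mild=0.36; AND[max(0, a+b−1)] → w = 0.00
R4: moderate=0.50 → w = 0.50
Rules with consequent 'weak': {R1, R2, R3, R4} → strengths 0.18, 0.00, 0.00, 0.50
Aggregate via t-conorm [min(1, a+b)]: 0.68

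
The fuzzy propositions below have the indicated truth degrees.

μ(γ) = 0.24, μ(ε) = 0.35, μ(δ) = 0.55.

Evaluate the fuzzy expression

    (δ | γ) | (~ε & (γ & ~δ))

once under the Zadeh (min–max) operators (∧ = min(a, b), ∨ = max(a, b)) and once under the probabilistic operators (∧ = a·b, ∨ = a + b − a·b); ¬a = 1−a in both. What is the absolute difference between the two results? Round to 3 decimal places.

Under Zadeh (min–max):
  δ | γ = max(a, b) on (0.55, 0.24) = 0.55
  ~ε = 1 − 0.35 = 0.65
  ~δ = 1 − 0.55 = 0.45
  γ & ~δ = min(a, b) on (0.24, 0.45) = 0.24
  ~ε & (γ & ~δ) = min(a, b) on (0.65, 0.24) = 0.24
  (δ | γ) | (~ε & (γ & ~δ)) = max(a, b) on (0.55, 0.24) = 0.55
  → value = 0.5500
Under probabilistic:
  δ | γ = a + b − a·b on (0.5500, 0.2400) = 0.6580
  ~ε = 1 − 0.3500 = 0.6500
  ~δ = 1 − 0.5500 = 0.4500
  γ & ~δ = a·b on (0.2400, 0.4500) = 0.1080
  ~ε & (γ & ~δ) = a·b on (0.6500, 0.1080) = 0.0702
  (δ | γ) | (~ε & (γ & ~δ)) = a + b − a·b on (0.6580, 0.0702) = 0.6820
  → value = 0.6820
|0.5500 − 0.6820| = 0.132

0.132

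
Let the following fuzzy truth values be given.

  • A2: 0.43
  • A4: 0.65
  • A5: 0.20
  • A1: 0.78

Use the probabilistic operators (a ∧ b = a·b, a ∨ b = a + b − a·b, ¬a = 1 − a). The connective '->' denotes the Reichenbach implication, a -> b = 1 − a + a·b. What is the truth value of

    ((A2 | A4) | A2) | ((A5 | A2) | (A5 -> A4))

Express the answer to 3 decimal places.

A2 | A4 = a + b − a·b on (0.4300, 0.6500) = 0.8005
(A2 | A4) | A2 = a + b − a·b on (0.8005, 0.4300) = 0.8863
A5 | A2 = a + b − a·b on (0.2000, 0.4300) = 0.5440
A5 -> A4  [Reichenbach: 1 − a + a·b] with a=0.2000, b=0.6500 → 0.9300
(A5 | A2) | (A5 -> A4) = a + b − a·b on (0.5440, 0.9300) = 0.9681
((A2 | A4) | A2) | ((A5 | A2) | (A5 -> A4)) = a + b − a·b on (0.8863, 0.9681) = 0.9964

0.996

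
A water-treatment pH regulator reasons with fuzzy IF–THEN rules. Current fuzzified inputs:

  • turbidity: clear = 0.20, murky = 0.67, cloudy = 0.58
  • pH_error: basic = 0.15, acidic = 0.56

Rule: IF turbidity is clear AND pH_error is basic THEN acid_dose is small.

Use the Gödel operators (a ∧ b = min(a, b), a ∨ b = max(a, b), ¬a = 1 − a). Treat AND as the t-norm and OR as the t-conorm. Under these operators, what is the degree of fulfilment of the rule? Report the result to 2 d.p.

0.15

firing strength: clear=0.20, basic=0.15; AND[min(a, b)] → w = 0.15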